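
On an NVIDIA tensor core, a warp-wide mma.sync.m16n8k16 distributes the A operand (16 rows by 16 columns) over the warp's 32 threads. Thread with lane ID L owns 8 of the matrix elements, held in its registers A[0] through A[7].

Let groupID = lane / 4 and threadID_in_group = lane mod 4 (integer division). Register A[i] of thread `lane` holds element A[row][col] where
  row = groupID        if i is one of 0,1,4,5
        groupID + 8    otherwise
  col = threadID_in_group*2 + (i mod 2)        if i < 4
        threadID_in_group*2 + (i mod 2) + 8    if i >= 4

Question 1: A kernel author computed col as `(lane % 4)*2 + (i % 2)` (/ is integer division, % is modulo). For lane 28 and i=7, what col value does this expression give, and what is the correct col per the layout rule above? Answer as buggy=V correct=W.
`(lane % 4)*2 + (i % 2)`[28,7]→1
lane 28→28/4=7, 28 mod 4=0
i=7  r:7+8→15  c:2·0+1+8→9
col: 1 vs 9

buggy=1 correct=9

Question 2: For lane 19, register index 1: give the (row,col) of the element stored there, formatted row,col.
L=19=>grp=19>>2=4, tig=19&3=3
[1]=>row 4+0=4  col 3·2+1+0=7

4,7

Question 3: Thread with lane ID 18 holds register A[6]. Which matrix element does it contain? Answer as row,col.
12,12

lane 18→18/4=4, 18 mod 4=2
i=6  r:4+8→12  c:2·2+0+8→12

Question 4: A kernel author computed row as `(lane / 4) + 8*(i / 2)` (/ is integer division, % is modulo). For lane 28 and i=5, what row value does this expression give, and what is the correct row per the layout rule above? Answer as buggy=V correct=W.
buggy=23 correct=7

`(lane / 4) + 8*(i / 2)`[28,5]→23
28: G=7,T=0
[5] (7+0,0*2+1+8) = (7,9)
row: 23 vs 7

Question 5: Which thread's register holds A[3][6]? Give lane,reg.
15,0

r=3⇒gr=3,Rb=0  c=6⇒Cb=0,th=3,odd=0
L=3*4+3=15  i=0*4+0*2+0=0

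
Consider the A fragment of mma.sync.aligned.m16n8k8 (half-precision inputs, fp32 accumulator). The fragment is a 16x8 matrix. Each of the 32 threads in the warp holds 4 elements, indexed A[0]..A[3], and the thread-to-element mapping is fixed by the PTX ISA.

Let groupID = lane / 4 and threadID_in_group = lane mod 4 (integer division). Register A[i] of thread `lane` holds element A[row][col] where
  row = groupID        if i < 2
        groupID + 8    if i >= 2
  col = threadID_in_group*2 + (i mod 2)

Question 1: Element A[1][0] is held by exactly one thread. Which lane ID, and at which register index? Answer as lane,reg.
4,0

r=1→G=1,rhi=0  c=0→T=0,p=0
L=1*4+0=4  i=0*2+0=0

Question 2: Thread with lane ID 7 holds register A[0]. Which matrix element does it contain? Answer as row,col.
1,6

lane 7: grp=1 (7/4), tig=3 (7%4)
i=0: r=1+0=1, c=3*2+0=6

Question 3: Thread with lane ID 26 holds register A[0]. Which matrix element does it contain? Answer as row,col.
L=26->gid=26>>2=6, tid=26&3=2
[0]->row 6+0=6  col 2·2+0=4

6,4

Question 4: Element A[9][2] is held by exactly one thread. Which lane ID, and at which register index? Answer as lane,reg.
5,2

r=9->g=1,rb=1  c=2->t=1,b0=0
L=1*4+1=5  i=1*2+0=2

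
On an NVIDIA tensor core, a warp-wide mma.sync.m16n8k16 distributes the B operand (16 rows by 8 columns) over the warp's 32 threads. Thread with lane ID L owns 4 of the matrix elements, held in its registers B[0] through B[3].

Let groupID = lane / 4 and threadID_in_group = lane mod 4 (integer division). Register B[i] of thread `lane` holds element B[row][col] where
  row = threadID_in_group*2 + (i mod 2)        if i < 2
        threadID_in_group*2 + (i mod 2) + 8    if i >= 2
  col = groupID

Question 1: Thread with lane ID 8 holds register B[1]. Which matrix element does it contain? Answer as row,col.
1,2

lane 8->8/4=2, 8 mod 4=0
i=1  r:2·0+1+0->1  c:2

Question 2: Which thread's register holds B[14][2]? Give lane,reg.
c:2=>grp=2  r:14=>rB=1,tig=3,lo=0
L=2*4+3=11  i=1*2+0=2

11,2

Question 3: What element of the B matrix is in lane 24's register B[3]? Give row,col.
9,6

lane 24=>24/4=6, 24 mod 4=0
i=3  r:2·0+1+8=>9  c:6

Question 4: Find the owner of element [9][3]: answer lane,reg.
12,3

c=3⇒gr=3  r=9⇒Rb=1,th=0,odd=1
L=3*4+0=12  i=1*2+1=3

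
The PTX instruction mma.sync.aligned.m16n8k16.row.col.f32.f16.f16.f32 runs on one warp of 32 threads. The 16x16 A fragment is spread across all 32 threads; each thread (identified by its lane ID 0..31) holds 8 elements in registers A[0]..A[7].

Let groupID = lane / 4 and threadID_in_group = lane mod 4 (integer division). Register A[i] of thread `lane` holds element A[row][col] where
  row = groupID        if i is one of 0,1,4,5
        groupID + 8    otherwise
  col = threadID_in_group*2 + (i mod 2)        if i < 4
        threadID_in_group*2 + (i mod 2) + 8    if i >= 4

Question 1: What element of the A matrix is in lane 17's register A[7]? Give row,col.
12,11

lane 17→17/4=4, 17 mod 4=1
i=7  r:4+8→12  c:2·1+1+8→11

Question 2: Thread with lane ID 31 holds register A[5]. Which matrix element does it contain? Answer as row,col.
lane 31: g=7 (31/4), t=3 (31%4)
i=5: r=7+0=7, c=3*2+1+8=15

7,15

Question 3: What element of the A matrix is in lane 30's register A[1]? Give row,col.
30: grp=7,tig=2
[1] (7+0,2*2+1+0) = (7,5)

7,5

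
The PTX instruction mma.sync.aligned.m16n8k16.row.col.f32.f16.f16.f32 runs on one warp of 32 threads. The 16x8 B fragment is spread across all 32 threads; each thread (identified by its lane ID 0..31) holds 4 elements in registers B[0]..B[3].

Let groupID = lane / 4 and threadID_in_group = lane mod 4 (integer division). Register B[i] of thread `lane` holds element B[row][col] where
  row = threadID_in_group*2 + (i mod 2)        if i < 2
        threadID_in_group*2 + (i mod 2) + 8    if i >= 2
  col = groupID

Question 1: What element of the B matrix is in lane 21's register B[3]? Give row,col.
11,5

L=21→G=21>>2=5, T=21&3=1
[3]→row 1·2+1+8=11  col G=5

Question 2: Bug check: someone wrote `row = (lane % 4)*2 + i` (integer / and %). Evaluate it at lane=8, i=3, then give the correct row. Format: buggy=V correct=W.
buggy=3 correct=9

`(lane % 4)*2 + i`[8,3]⇒3
lane 8: gr=2 (8/4), th=0 (8%4)
i=3: r=0*2+1+8=9, c=gr=2
row: 3 vs 9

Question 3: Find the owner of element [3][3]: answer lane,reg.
c=3⇒gr=3  r=3⇒Rb=0,th=1,odd=1
L=3*4+1=13  i=0*2+1=1

13,1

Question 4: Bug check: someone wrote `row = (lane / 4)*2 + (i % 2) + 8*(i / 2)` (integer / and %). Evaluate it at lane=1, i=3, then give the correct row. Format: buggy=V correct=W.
buggy=9 correct=11

`(lane / 4)*2 + (i % 2) + 8*(i / 2)`[1,3]⇒9
1: gr=0,th=1
[3] (1*2+1+8,0) = (11,0)
row: 9 vs 11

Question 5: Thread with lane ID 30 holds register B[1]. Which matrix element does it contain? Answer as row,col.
5,7

30: G=7,T=2
[1] (2*2+1+0,7) = (5,7)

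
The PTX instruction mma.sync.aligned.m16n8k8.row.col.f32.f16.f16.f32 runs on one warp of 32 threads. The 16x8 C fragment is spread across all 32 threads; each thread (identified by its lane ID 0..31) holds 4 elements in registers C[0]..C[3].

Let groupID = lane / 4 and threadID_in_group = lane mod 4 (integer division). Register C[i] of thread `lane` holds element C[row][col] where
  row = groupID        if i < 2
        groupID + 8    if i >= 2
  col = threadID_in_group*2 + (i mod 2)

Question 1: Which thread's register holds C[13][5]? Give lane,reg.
22,3

r:13=>grp=5,rB=1  c:5=>tig=2,lo=1
L=5*4+2=22  i=1*2+1=3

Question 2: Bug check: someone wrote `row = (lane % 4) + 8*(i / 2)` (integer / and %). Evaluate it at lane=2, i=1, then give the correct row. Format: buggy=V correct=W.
`(lane % 4) + 8*(i / 2)`[2,1]→2
2: G=0,T=2
[1] (0+0,2*2+1) = (0,5)
row: 2 vs 0

buggy=2 correct=0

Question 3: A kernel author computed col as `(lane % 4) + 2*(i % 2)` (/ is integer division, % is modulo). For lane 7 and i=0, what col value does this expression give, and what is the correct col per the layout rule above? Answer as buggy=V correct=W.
`(lane % 4) + 2*(i % 2)`[7,0]⇒3
7: gr=1,th=3
[0] (1+0,3*2+0) = (1,6)
col: 3 vs 6

buggy=3 correct=6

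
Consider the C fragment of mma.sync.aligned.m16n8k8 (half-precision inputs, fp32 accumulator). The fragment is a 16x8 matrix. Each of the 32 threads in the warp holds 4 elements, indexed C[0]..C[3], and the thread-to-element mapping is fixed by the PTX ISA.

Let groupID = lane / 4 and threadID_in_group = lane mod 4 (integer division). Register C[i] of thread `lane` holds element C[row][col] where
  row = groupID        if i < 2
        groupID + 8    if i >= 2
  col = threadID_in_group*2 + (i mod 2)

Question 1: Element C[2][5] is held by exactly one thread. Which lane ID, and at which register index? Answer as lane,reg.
r:2=>grp=2,rB=0  c:5=>tig=2,lo=1
L=2*4+2=10  i=0*2+1=1

10,1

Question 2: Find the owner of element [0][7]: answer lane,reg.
r:0=>grp=0,rB=0  c:7=>tig=3,lo=1
L=0*4+3=3  i=0*2+1=1

3,1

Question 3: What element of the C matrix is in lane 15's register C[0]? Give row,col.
3,6

lane 15: gr=3 (15/4), th=3 (15%4)
i=0: r=3+0=3, c=3*2+0=6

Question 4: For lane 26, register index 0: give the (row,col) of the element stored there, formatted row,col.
26: g=6,t=2
[0] (6+0,2*2+0) = (6,4)

6,4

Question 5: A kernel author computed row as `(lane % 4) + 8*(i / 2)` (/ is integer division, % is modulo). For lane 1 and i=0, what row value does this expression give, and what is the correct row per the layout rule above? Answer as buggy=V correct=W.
buggy=1 correct=0

`(lane % 4) + 8*(i / 2)`[1,0]=>1
lane 1: grp=0 (1/4), tig=1 (1%4)
i=0: r=0+0=0, c=1*2+0=2
row: 1 vs 0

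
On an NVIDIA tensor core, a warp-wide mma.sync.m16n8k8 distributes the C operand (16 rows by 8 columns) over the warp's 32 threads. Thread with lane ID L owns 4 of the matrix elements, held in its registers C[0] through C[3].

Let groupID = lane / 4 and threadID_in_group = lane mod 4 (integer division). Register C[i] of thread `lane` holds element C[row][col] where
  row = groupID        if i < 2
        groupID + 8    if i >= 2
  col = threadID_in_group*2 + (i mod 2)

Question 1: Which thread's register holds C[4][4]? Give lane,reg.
18,0

r=4->g=4,rb=0  c=4->t=2,b0=0
L=4*4+2=18  i=0*2+0=0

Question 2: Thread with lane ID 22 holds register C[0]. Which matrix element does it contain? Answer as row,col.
L=22->gid=22>>2=5, tid=22&3=2
[0]->row 5+0=5  col 2·2+0=4

5,4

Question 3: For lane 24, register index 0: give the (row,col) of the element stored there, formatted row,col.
6,0

L=24=>grp=24>>2=6, tig=24&3=0
[0]=>row 6+0=6  col 0·2+0=0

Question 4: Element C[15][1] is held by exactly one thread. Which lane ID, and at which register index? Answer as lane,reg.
r: 15->gid=7,r8=1  c: 1->tid=0,i&1=1
L=7*4+0=28  i=1*2+1=3

28,3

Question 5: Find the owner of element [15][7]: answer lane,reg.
r=15⇒gr=7,Rb=1  c=7⇒th=3,odd=1
L=7*4+3=31  i=1*2+1=3

31,3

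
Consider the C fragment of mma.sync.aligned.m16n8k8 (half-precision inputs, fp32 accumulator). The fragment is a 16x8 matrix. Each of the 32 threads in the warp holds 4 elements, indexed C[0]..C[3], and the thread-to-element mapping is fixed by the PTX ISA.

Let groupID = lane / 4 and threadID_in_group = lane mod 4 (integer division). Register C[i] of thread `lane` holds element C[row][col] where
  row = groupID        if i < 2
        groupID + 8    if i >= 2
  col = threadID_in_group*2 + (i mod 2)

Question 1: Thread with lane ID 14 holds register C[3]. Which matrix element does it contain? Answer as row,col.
11,5

14: gid=3,tid=2
[3] (3+8,2*2+1) = (11,5)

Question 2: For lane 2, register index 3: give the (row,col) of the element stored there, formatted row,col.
lane 2→2/4=0, 2 mod 4=2
i=3  r:0+8→8  c:2·2+1→5

8,5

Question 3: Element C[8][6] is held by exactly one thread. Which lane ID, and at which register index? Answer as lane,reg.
3,2

r=8→G=0,rhi=1  c=6→T=3,p=0
L=0*4+3=3  i=1*2+0=2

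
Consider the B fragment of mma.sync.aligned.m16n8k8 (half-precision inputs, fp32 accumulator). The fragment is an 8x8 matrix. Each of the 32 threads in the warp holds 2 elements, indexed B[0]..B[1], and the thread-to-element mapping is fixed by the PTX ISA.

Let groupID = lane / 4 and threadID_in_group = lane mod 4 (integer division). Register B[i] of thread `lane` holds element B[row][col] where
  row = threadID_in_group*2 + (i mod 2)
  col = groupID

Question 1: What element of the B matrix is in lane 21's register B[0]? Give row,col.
L=21→G=21>>2=5, T=21&3=1
[0]→row 1·2+0=2  col G=5

2,5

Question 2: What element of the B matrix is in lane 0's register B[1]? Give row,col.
L=0→G=0>>2=0, T=0&3=0
[1]→row 0·2+1=1  col G=0

1,0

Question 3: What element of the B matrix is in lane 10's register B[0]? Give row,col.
lane 10->10/4=2, 10 mod 4=2
i=0  r:2·2+0->4  c:2

4,2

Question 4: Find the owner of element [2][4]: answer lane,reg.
17,0

c=4⇒gr=4  r=2⇒th=1,odd=0
L=4*4+1=17  i=0=0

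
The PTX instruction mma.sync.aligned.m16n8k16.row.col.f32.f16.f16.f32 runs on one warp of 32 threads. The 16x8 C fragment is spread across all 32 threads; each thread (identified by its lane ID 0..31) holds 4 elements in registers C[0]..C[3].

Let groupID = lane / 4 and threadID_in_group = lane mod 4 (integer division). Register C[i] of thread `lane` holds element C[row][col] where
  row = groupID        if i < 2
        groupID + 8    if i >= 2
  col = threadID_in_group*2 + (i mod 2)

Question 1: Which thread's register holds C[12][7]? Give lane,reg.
19,3

r=12->g=4,rb=1  c=7->t=3,b0=1
L=4*4+3=19  i=1*2+1=3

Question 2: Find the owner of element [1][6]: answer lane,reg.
7,0

r: 1->gid=1,r8=0  c: 6->tid=3,i&1=0
L=1*4+3=7  i=0*2+0=0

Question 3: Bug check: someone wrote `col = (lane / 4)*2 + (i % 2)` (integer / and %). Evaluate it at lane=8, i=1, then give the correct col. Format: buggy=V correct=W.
buggy=5 correct=1

`(lane / 4)*2 + (i % 2)`[8,1]→5
L=8→G=8>>2=2, T=8&3=0
[1]→row 2+0=2  col 0·2+1=1
col: 5 vs 1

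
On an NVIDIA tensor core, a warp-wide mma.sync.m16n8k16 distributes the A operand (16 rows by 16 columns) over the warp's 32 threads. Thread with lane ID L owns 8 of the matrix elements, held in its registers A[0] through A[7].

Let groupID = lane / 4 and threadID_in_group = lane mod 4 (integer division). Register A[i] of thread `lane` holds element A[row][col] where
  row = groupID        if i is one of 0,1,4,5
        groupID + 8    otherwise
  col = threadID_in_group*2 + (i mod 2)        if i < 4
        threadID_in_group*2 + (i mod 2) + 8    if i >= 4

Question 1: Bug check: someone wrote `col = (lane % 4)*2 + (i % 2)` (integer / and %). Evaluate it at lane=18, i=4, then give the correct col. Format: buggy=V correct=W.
buggy=4 correct=12

`(lane % 4)*2 + (i % 2)`[18,4]→4
L=18→G=18>>2=4, T=18&3=2
[4]→row 4+0=4  col 2·2+0+8=12
col: 4 vs 12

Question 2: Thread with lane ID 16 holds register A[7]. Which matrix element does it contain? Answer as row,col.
lane 16->16/4=4, 16 mod 4=0
i=7  r:4+8->12  c:2·0+1+8->9

12,9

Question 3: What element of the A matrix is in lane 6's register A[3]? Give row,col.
lane 6→6/4=1, 6 mod 4=2
i=3  r:1+8→9  c:2·2+1+0→5

9,5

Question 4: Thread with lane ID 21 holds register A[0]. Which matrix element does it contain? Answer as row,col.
5,2

21: G=5,T=1
[0] (5+0,1*2+0+0) = (5,2)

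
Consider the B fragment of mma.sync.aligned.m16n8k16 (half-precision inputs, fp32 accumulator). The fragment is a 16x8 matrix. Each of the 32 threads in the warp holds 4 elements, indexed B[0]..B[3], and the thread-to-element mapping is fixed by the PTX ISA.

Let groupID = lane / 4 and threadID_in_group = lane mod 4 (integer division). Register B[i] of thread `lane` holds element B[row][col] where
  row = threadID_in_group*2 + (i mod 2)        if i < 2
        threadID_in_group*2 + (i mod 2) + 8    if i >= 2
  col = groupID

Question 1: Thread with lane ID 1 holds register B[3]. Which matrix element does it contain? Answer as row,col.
11,0

L=1⇒gr=1>>2=0, th=1&3=1
[3]⇒row 1·2+1+8=11  col gr=0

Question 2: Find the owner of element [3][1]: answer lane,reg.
5,1

c: 1->gid=1  r: 3->r8=0,tid=1,i&1=1
L=1*4+1=5  i=0*2+1=1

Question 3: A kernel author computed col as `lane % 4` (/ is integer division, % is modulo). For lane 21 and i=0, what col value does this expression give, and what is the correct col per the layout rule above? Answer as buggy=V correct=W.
`lane % 4`[21,0]=>1
L=21=>grp=21>>2=5, tig=21&3=1
[0]=>row 1·2+0+0=2  col grp=5
col: 1 vs 5

buggy=1 correct=5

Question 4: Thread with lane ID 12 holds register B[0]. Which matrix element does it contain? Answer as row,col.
lane 12: gid=3 (12/4), tid=0 (12%4)
i=0: r=0*2+0+0=0, c=gid=3

0,3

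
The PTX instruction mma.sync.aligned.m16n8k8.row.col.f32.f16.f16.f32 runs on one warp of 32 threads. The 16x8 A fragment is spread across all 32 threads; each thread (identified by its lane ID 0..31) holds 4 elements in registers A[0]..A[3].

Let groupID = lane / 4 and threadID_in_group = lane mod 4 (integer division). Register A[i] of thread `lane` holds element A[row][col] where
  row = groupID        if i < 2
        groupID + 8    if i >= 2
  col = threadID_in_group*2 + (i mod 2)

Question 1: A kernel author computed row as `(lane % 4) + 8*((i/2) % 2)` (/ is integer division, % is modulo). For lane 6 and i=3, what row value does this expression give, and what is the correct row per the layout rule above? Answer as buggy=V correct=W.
buggy=10 correct=9

`(lane % 4) + 8*((i/2) % 2)`[6,3]⇒10
6: gr=1,th=2
[3] (1+8,2*2+1) = (9,5)
row: 10 vs 9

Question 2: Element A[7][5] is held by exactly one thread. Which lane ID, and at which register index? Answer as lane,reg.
r=7⇒gr=7,Rb=0  c=5⇒th=2,odd=1
L=7*4+2=30  i=0*2+1=1

30,1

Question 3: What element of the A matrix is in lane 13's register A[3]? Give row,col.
13: gid=3,tid=1
[3] (3+8,1*2+1) = (11,3)

11,3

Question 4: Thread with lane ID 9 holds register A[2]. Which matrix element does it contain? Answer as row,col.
9: G=2,T=1
[2] (2+8,1*2+0) = (10,2)

10,2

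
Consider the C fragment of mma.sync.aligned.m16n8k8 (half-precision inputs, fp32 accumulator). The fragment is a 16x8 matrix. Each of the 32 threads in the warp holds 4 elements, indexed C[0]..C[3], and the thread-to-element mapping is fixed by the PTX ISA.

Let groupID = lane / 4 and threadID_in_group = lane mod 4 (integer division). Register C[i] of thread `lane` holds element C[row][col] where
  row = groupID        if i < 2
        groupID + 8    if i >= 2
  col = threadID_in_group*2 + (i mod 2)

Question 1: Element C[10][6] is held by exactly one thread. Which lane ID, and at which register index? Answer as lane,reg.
11,2

r=10⇒gr=2,Rb=1  c=6⇒th=3,odd=0
L=2*4+3=11  i=1*2+0=2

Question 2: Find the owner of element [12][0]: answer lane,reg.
16,2

r=12→G=4,rhi=1  c=0→T=0,p=0
L=4*4+0=16  i=1*2+0=2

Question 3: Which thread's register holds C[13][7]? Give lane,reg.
r=13->g=5,rb=1  c=7->t=3,b0=1
L=5*4+3=23  i=1*2+1=3

23,3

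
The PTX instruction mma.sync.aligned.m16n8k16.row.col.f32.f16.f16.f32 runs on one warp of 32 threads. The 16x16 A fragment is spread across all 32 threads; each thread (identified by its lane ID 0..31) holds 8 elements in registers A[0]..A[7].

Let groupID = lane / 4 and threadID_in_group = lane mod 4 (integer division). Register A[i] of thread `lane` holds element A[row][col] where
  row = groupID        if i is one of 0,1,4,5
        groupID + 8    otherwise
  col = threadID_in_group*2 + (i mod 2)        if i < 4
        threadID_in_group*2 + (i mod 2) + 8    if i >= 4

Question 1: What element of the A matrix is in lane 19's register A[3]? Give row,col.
lane 19→19/4=4, 19 mod 4=3
i=3  r:4+8→12  c:2·3+1+0→7

12,7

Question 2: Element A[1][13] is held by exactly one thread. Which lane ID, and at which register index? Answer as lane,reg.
r=1⇒gr=1,Rb=0  c=13⇒Cb=1,th=2,odd=1
L=1*4+2=6  i=1*4+0*2+1=5

6,5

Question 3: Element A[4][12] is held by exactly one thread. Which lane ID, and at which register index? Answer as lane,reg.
18,4

r=4→G=4,rhi=0  c=12→chi=1,T=2,p=0
L=4*4+2=18  i=1*4+0*2+0=4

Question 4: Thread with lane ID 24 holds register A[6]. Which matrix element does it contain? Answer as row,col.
lane 24→24/4=6, 24 mod 4=0
i=6  r:6+8→14  c:2·0+0+8→8

14,8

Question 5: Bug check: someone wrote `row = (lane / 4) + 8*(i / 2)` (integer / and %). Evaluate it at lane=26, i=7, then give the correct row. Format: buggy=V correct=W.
buggy=30 correct=14

`(lane / 4) + 8*(i / 2)`[26,7]⇒30
lane 26: gr=6 (26/4), th=2 (26%4)
i=7: r=6+8=14, c=2*2+1+8=13
row: 30 vs 14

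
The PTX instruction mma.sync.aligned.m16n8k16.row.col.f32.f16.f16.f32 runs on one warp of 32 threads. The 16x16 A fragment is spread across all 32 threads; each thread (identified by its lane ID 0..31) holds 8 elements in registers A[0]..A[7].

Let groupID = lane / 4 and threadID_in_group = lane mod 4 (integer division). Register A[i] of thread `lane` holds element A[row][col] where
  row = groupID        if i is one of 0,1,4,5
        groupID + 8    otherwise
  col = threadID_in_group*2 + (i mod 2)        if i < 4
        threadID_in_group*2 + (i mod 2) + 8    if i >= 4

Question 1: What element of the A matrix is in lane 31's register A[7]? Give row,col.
lane 31: g=7 (31/4), t=3 (31%4)
i=7: r=7+8=15, c=3*2+1+8=15

15,15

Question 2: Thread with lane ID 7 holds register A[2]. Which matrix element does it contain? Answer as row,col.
9,6

L=7->g=7>>2=1, t=7&3=3
[2]->row 1+8=9  col 3·2+0+0=6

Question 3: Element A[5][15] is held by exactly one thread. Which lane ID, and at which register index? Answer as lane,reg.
23,5

r:5=>grp=5,rB=0  c:15=>cB=1,tig=3,lo=1
L=5*4+3=23  i=1*4+0*2+1=5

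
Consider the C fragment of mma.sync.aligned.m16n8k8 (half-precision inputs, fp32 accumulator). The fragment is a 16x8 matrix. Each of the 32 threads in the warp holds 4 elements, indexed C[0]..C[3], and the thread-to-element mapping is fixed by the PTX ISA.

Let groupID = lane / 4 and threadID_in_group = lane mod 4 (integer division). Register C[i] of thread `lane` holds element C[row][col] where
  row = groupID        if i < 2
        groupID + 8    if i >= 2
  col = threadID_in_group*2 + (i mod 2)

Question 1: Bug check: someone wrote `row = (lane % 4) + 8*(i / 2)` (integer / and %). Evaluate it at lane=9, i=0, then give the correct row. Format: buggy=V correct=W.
`(lane % 4) + 8*(i / 2)`[9,0]->1
9: g=2,t=1
[0] (2+0,1*2+0) = (2,2)
row: 1 vs 2

buggy=1 correct=2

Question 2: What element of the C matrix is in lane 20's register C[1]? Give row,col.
5,1

lane 20⇒20/4=5, 20 mod 4=0
i=1  r:5+0⇒5  c:2·0+1⇒1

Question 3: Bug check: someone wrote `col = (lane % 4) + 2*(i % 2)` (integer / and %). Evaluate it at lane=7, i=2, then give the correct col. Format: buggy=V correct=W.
`(lane % 4) + 2*(i % 2)`[7,2]⇒3
L=7⇒gr=7>>2=1, th=7&3=3
[2]⇒row 1+8=9  col 3·2+0=6
col: 3 vs 6

buggy=3 correct=6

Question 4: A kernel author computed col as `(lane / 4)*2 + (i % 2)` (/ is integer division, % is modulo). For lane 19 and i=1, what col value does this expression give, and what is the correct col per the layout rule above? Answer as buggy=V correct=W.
`(lane / 4)*2 + (i % 2)`[19,1]⇒9
L=19⇒gr=19>>2=4, th=19&3=3
[1]⇒row 4+0=4  col 3·2+1=7
col: 9 vs 7

buggy=9 correct=7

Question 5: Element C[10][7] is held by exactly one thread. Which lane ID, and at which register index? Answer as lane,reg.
r:10=>grp=2,rB=1  c:7=>tig=3,lo=1
L=2*4+3=11  i=1*2+1=3

11,3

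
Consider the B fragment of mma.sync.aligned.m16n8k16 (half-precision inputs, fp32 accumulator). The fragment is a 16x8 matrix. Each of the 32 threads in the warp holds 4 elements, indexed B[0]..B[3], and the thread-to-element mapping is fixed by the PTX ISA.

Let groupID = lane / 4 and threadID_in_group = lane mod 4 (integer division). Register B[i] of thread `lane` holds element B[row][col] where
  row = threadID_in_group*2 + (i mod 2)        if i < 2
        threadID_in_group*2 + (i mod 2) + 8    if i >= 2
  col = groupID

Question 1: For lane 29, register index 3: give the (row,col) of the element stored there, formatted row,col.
lane 29=>29/4=7, 29 mod 4=1
i=3  r:2·1+1+8=>11  c:7

11,7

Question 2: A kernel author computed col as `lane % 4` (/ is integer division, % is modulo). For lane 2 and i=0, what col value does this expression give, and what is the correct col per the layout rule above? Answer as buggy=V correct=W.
buggy=2 correct=0

`lane % 4`[2,0]→2
L=2→G=2>>2=0, T=2&3=2
[0]→row 2·2+0+0=4  col G=0
col: 2 vs 0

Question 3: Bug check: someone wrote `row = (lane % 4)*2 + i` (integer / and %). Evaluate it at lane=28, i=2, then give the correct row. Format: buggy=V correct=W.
buggy=2 correct=8

`(lane % 4)*2 + i`[28,2]⇒2
28: gr=7,th=0
[2] (0*2+0+8,7) = (8,7)
row: 2 vs 8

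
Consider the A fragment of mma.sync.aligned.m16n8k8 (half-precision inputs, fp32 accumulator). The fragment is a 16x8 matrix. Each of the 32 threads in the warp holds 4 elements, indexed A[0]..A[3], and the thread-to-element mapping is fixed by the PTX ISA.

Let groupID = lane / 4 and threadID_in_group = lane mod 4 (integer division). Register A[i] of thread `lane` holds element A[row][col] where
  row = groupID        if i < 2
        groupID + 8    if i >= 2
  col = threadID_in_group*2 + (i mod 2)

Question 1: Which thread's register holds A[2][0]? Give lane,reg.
r=2→G=2,rhi=0  c=0→T=0,p=0
L=2*4+0=8  i=0*2+0=0

8,0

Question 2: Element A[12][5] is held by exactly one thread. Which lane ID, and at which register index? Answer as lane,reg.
18,3

r=12⇒gr=4,Rb=1  c=5⇒th=2,odd=1
L=4*4+2=18  i=1*2+1=3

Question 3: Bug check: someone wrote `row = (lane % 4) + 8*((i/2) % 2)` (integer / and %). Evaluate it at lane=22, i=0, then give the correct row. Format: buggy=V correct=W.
`(lane % 4) + 8*((i/2) % 2)`[22,0]→2
L=22→G=22>>2=5, T=22&3=2
[0]→row 5+0=5  col 2·2+0=4
row: 2 vs 5

buggy=2 correct=5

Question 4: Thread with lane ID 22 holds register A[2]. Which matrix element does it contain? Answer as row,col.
lane 22->22/4=5, 22 mod 4=2
i=2  r:5+8->13  c:2·2+0->4

13,4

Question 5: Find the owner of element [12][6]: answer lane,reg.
19,2

r: 12->gid=4,r8=1  c: 6->tid=3,i&1=0
L=4*4+3=19  i=1*2+0=2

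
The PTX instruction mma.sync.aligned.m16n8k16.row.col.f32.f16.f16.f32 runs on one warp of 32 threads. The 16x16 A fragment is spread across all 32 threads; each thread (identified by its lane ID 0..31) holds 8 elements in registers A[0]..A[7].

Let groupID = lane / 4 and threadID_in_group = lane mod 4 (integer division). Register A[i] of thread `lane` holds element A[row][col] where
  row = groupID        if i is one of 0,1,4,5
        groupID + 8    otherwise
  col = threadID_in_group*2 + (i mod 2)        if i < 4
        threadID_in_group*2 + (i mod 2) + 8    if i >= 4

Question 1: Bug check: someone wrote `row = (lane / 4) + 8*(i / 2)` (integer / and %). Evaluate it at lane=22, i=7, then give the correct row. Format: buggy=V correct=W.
`(lane / 4) + 8*(i / 2)`[22,7]→29
22: G=5,T=2
[7] (5+8,2*2+1+8) = (13,13)
row: 29 vs 13

buggy=29 correct=13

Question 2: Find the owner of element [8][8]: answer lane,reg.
0,6

r:8=>grp=0,rB=1  c:8=>cB=1,tig=0,lo=0
L=0*4+0=0  i=1*4+1*2+0=6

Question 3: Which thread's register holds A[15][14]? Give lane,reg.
31,6

r=15→G=7,rhi=1  c=14→chi=1,T=3,p=0
L=7*4+3=31  i=1*4+1*2+0=6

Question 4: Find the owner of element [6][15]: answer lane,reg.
27,5

r=6⇒gr=6,Rb=0  c=15⇒Cb=1,th=3,odd=1
L=6*4+3=27  i=1*4+0*2+1=5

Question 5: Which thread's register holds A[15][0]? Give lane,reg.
28,2

r=15->g=7,rb=1  c=0->cb=0,t=0,b0=0
L=7*4+0=28  i=0*4+1*2+0=2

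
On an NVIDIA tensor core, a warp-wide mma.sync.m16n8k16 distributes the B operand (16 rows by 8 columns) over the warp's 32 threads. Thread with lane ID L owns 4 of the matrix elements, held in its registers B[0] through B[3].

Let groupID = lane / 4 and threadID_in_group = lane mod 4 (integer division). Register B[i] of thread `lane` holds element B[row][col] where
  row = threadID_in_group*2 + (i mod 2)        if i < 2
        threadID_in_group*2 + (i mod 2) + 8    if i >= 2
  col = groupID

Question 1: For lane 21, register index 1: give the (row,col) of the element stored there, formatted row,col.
L=21->gid=21>>2=5, tid=21&3=1
[1]->row 1·2+1+0=3  col gid=5

3,5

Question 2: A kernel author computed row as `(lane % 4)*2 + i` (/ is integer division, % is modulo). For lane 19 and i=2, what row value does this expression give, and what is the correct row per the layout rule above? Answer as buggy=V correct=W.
`(lane % 4)*2 + i`[19,2]->8
L=19->g=19>>2=4, t=19&3=3
[2]->row 3·2+0+8=14  col g=4
row: 8 vs 14

buggy=8 correct=14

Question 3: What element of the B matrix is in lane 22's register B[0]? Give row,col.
4,5

lane 22->22/4=5, 22 mod 4=2
i=0  r:2·2+0+0->4  c:5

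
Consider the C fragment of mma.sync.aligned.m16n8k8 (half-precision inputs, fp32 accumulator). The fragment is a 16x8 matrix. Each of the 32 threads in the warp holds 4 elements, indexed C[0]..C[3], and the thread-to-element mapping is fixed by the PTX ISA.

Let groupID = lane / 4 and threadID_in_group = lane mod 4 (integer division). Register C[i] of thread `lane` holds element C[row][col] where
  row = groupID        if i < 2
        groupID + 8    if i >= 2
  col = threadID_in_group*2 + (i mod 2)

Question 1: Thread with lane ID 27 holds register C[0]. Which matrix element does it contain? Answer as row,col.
lane 27: gr=6 (27/4), th=3 (27%4)
i=0: r=6+0=6, c=3*2+0=6

6,6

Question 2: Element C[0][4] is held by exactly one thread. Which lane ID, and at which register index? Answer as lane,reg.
2,0

r=0->g=0,rb=0  c=4->t=2,b0=0
L=0*4+2=2  i=0*2+0=0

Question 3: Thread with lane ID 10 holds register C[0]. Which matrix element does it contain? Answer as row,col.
2,4

10: g=2,t=2
[0] (2+0,2*2+0) = (2,4)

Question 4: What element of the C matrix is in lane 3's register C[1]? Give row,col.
lane 3: grp=0 (3/4), tig=3 (3%4)
i=1: r=0+0=0, c=3*2+1=7

0,7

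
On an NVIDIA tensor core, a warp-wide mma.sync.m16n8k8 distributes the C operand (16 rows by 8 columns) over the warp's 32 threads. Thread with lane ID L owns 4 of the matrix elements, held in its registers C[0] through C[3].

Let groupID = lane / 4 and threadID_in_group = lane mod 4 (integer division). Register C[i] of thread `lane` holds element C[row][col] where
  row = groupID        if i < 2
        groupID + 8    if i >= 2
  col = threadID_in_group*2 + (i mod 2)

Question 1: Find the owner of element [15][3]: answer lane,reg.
29,3

r=15→G=7,rhi=1  c=3→T=1,p=1
L=7*4+1=29  i=1*2+1=3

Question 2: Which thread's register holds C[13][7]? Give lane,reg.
23,3

r=13→G=5,rhi=1  c=7→T=3,p=1
L=5*4+3=23  i=1*2+1=3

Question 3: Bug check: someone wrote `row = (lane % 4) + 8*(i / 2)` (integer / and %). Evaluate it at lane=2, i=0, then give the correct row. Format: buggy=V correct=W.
`(lane % 4) + 8*(i / 2)`[2,0]⇒2
lane 2: gr=0 (2/4), th=2 (2%4)
i=0: r=0+0=0, c=2*2+0=4
row: 2 vs 0

buggy=2 correct=0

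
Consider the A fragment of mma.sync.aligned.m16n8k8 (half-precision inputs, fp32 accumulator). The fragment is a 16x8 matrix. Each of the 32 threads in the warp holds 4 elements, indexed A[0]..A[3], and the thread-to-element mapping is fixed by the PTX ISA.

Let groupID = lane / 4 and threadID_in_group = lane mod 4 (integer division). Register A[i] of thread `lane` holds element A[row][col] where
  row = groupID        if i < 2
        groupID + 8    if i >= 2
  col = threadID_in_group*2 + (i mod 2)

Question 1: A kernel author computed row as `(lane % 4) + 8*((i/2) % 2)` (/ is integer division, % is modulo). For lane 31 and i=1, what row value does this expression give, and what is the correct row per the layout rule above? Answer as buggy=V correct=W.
buggy=3 correct=7

`(lane % 4) + 8*((i/2) % 2)`[31,1]→3
31: G=7,T=3
[1] (7+0,3*2+1) = (7,7)
row: 3 vs 7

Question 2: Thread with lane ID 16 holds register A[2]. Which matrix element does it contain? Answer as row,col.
12,0

L=16->g=16>>2=4, t=16&3=0
[2]->row 4+8=12  col 0·2+0=0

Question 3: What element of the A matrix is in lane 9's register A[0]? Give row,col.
L=9->g=9>>2=2, t=9&3=1
[0]->row 2+0=2  col 1·2+0=2

2,2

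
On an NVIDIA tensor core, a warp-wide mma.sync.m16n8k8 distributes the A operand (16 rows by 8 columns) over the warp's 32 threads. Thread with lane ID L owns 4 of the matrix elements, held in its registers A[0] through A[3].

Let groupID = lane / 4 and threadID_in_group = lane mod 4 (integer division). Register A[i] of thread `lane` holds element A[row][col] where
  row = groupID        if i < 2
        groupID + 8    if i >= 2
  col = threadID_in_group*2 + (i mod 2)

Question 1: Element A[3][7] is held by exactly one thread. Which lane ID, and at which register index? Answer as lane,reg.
15,1

r=3⇒gr=3,Rb=0  c=7⇒th=3,odd=1
L=3*4+3=15  i=0*2+1=1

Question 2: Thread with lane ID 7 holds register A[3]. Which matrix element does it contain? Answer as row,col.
9,7

7: gid=1,tid=3
[3] (1+8,3*2+1) = (9,7)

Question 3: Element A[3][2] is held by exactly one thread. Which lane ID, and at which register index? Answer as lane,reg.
r=3⇒gr=3,Rb=0  c=2⇒th=1,odd=0
L=3*4+1=13  i=0*2+0=0

13,0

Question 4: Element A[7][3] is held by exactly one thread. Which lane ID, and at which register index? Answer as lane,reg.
29,1

r=7→G=7,rhi=0  c=3→T=1,p=1
L=7*4+1=29  i=0*2+1=1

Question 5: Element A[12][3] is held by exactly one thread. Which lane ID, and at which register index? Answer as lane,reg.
r:12=>grp=4,rB=1  c:3=>tig=1,lo=1
L=4*4+1=17  i=1*2+1=3

17,3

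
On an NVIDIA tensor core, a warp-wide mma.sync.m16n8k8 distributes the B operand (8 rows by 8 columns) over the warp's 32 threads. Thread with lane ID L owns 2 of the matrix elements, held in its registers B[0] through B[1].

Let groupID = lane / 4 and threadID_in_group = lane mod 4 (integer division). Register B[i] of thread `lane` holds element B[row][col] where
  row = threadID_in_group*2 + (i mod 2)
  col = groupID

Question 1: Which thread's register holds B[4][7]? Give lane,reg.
c:7=>grp=7  r:4=>tig=2,lo=0
L=7*4+2=30  i=0=0

30,0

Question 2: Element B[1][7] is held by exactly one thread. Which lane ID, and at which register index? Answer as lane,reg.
c=7→G=7  r=1→T=0,p=1
L=7*4+0=28  i=1=1

28,1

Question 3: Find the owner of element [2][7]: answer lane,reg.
c=7->g=7  r=2->t=1,b0=0
L=7*4+1=29  i=0=0

29,0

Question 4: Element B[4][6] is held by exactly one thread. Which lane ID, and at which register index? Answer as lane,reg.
26,0

c=6→G=6  r=4→T=2,p=0
L=6*4+2=26  i=0=0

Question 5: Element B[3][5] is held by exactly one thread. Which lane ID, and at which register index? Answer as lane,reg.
21,1

c=5⇒gr=5  r=3⇒th=1,odd=1
L=5*4+1=21  i=1=1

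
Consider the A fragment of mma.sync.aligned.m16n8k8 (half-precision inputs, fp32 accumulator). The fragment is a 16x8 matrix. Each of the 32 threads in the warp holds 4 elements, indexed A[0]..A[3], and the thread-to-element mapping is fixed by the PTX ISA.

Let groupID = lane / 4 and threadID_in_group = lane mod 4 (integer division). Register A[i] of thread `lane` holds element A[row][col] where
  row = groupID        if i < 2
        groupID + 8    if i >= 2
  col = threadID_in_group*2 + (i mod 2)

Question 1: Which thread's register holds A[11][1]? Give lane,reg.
r=11⇒gr=3,Rb=1  c=1⇒th=0,odd=1
L=3*4+0=12  i=1*2+1=3

12,3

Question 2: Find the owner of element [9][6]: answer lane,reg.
r: 9->gid=1,r8=1  c: 6->tid=3,i&1=0
L=1*4+3=7  i=1*2+0=2

7,2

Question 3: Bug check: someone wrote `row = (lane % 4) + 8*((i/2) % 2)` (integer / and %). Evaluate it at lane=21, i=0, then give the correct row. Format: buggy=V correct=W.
`(lane % 4) + 8*((i/2) % 2)`[21,0]⇒1
lane 21: gr=5 (21/4), th=1 (21%4)
i=0: r=5+0=5, c=1*2+0=2
row: 1 vs 5

buggy=1 correct=5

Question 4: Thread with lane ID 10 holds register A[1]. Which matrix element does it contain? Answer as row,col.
2,5

lane 10: gr=2 (10/4), th=2 (10%4)
i=1: r=2+0=2, c=2*2+1=5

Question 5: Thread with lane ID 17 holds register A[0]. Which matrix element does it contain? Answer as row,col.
L=17=>grp=17>>2=4, tig=17&3=1
[0]=>row 4+0=4  col 1·2+0=2

4,2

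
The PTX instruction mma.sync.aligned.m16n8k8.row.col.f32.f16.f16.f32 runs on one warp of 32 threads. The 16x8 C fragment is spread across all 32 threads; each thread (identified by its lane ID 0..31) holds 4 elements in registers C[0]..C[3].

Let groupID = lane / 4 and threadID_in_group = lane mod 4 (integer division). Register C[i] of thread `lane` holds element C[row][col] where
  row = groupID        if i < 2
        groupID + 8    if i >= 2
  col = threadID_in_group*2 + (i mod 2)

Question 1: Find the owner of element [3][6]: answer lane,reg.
15,0

r=3→G=3,rhi=0  c=6→T=3,p=0
L=3*4+3=15  i=0*2+0=0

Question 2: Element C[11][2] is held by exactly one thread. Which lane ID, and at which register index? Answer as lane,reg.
r=11⇒gr=3,Rb=1  c=2⇒th=1,odd=0
L=3*4+1=13  i=1*2+0=2

13,2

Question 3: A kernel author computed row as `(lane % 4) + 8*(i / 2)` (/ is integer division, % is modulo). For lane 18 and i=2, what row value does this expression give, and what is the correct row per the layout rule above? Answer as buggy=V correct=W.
`(lane % 4) + 8*(i / 2)`[18,2]=>10
L=18=>grp=18>>2=4, tig=18&3=2
[2]=>row 4+8=12  col 2·2+0=4
row: 10 vs 12

buggy=10 correct=12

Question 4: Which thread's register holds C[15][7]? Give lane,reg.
31,3

r:15=>grp=7,rB=1  c:7=>tig=3,lo=1
L=7*4+3=31  i=1*2+1=3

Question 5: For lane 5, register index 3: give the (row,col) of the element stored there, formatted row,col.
9,3

lane 5→5/4=1, 5 mod 4=1
i=3  r:1+8→9  c:2·1+1→3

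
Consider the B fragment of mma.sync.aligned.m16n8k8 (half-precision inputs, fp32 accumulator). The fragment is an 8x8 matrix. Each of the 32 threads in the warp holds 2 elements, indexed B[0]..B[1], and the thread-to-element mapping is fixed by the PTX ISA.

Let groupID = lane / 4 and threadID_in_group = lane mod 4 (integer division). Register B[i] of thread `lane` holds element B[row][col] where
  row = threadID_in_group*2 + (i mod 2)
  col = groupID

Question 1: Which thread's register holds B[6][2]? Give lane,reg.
11,0

c:2=>grp=2  r:6=>tig=3,lo=0
L=2*4+3=11  i=0=0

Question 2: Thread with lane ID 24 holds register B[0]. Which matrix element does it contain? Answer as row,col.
lane 24→24/4=6, 24 mod 4=0
i=0  r:2·0+0→0  c:6

0,6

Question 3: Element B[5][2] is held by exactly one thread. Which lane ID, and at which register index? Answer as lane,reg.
c: 2->gid=2  r: 5->tid=2,i&1=1
L=2*4+2=10  i=1=1

10,1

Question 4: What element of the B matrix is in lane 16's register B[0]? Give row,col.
L=16=>grp=16>>2=4, tig=16&3=0
[0]=>row 0·2+0=0  col grp=4

0,4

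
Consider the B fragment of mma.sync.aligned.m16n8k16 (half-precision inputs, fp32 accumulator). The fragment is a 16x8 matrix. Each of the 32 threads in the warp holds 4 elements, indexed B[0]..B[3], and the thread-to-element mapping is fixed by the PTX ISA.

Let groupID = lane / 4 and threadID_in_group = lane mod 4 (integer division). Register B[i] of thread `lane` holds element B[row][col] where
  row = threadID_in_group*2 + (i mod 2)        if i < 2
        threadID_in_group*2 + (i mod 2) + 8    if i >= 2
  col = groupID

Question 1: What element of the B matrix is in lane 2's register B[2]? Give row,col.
lane 2: gid=0 (2/4), tid=2 (2%4)
i=2: r=2*2+0+8=12, c=gid=0

12,0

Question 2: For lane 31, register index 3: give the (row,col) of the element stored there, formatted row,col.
15,7

lane 31: g=7 (31/4), t=3 (31%4)
i=3: r=3*2+1+8=15, c=g=7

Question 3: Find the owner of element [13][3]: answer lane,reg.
14,3

c=3->g=3  r=13->rb=1,t=2,b0=1
L=3*4+2=14  i=1*2+1=3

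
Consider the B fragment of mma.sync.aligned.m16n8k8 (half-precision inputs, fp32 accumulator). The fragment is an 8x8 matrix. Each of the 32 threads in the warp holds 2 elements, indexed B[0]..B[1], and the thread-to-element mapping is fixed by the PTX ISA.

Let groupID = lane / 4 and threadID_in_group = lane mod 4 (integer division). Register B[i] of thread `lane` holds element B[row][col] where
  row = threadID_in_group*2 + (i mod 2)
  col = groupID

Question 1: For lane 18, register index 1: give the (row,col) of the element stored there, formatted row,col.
5,4

lane 18: G=4 (18/4), T=2 (18%4)
i=1: r=2*2+1=5, c=G=4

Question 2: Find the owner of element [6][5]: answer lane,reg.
c=5->g=5  r=6->t=3,b0=0
L=5*4+3=23  i=0=0

23,0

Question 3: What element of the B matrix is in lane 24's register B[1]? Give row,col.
L=24=>grp=24>>2=6, tig=24&3=0
[1]=>row 0·2+1=1  col grp=6

1,6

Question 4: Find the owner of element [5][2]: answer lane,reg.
c=2→G=2  r=5→T=2,p=1
L=2*4+2=10  i=1=1

10,1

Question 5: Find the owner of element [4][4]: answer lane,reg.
c=4->g=4  r=4->t=2,b0=0
L=4*4+2=18  i=0=0

18,0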